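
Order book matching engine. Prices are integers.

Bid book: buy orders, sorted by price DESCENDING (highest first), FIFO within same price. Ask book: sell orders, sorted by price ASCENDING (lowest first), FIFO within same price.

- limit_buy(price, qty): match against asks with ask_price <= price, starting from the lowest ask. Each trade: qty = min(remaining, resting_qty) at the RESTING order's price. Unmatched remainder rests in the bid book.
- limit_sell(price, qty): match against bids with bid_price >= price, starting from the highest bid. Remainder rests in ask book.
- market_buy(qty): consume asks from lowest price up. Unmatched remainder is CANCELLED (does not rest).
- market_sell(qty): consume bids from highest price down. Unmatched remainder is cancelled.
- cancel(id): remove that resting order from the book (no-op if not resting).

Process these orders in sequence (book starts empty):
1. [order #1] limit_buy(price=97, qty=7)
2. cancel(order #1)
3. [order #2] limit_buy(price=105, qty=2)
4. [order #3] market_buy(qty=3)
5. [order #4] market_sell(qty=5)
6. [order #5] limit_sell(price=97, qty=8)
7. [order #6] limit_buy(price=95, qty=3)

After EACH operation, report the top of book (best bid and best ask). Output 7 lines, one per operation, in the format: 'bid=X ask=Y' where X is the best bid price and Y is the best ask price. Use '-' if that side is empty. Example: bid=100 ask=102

Answer: bid=97 ask=-
bid=- ask=-
bid=105 ask=-
bid=105 ask=-
bid=- ask=-
bid=- ask=97
bid=95 ask=97

Derivation:
After op 1 [order #1] limit_buy(price=97, qty=7): fills=none; bids=[#1:7@97] asks=[-]
After op 2 cancel(order #1): fills=none; bids=[-] asks=[-]
After op 3 [order #2] limit_buy(price=105, qty=2): fills=none; bids=[#2:2@105] asks=[-]
After op 4 [order #3] market_buy(qty=3): fills=none; bids=[#2:2@105] asks=[-]
After op 5 [order #4] market_sell(qty=5): fills=#2x#4:2@105; bids=[-] asks=[-]
After op 6 [order #5] limit_sell(price=97, qty=8): fills=none; bids=[-] asks=[#5:8@97]
After op 7 [order #6] limit_buy(price=95, qty=3): fills=none; bids=[#6:3@95] asks=[#5:8@97]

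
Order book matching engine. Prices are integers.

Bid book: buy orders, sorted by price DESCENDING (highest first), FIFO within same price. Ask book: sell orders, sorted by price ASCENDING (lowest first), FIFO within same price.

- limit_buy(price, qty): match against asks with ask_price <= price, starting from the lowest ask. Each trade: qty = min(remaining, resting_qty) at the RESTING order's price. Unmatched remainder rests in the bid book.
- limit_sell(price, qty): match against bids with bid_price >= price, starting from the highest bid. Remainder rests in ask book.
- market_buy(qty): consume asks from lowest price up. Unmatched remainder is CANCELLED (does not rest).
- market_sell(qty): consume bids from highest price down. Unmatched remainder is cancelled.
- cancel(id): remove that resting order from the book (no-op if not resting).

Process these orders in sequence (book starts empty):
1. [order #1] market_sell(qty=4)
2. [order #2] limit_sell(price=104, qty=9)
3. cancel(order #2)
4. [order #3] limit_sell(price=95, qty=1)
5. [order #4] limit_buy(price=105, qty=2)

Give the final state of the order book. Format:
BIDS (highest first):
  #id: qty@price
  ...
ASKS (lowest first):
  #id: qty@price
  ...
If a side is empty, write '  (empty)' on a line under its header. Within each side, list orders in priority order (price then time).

Answer: BIDS (highest first):
  #4: 1@105
ASKS (lowest first):
  (empty)

Derivation:
After op 1 [order #1] market_sell(qty=4): fills=none; bids=[-] asks=[-]
After op 2 [order #2] limit_sell(price=104, qty=9): fills=none; bids=[-] asks=[#2:9@104]
After op 3 cancel(order #2): fills=none; bids=[-] asks=[-]
After op 4 [order #3] limit_sell(price=95, qty=1): fills=none; bids=[-] asks=[#3:1@95]
After op 5 [order #4] limit_buy(price=105, qty=2): fills=#4x#3:1@95; bids=[#4:1@105] asks=[-]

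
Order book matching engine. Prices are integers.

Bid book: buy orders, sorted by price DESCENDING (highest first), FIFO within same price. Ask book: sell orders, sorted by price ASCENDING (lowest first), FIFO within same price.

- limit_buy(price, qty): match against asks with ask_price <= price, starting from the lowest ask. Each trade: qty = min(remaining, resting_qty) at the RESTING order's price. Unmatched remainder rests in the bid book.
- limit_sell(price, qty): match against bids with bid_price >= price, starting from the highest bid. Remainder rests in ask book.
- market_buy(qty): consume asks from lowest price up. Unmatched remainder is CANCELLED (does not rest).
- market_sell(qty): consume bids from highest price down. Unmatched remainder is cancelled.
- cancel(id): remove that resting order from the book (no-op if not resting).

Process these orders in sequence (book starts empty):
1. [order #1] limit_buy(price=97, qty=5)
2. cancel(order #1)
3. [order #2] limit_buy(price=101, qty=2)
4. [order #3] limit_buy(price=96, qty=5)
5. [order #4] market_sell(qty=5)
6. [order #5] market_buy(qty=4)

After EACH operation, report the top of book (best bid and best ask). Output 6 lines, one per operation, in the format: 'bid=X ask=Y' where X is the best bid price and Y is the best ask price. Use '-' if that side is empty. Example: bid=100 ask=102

After op 1 [order #1] limit_buy(price=97, qty=5): fills=none; bids=[#1:5@97] asks=[-]
After op 2 cancel(order #1): fills=none; bids=[-] asks=[-]
After op 3 [order #2] limit_buy(price=101, qty=2): fills=none; bids=[#2:2@101] asks=[-]
After op 4 [order #3] limit_buy(price=96, qty=5): fills=none; bids=[#2:2@101 #3:5@96] asks=[-]
After op 5 [order #4] market_sell(qty=5): fills=#2x#4:2@101 #3x#4:3@96; bids=[#3:2@96] asks=[-]
After op 6 [order #5] market_buy(qty=4): fills=none; bids=[#3:2@96] asks=[-]

Answer: bid=97 ask=-
bid=- ask=-
bid=101 ask=-
bid=101 ask=-
bid=96 ask=-
bid=96 ask=-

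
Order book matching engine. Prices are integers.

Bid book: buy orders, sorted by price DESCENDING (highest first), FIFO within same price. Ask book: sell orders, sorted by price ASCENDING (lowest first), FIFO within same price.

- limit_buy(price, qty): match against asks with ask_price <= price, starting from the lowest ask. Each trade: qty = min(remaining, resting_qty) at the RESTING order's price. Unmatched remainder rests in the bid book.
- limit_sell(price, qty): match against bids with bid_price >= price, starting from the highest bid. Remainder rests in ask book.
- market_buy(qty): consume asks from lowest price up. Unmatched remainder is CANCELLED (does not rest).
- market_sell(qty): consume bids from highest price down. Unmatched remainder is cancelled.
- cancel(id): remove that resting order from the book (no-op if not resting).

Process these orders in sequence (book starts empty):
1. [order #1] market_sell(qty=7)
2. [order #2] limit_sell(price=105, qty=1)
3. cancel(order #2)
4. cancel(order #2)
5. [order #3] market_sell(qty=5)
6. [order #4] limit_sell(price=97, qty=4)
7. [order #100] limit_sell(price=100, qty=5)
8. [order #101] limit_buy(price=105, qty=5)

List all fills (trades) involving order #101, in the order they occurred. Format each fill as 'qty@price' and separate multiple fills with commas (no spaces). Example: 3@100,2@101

After op 1 [order #1] market_sell(qty=7): fills=none; bids=[-] asks=[-]
After op 2 [order #2] limit_sell(price=105, qty=1): fills=none; bids=[-] asks=[#2:1@105]
After op 3 cancel(order #2): fills=none; bids=[-] asks=[-]
After op 4 cancel(order #2): fills=none; bids=[-] asks=[-]
After op 5 [order #3] market_sell(qty=5): fills=none; bids=[-] asks=[-]
After op 6 [order #4] limit_sell(price=97, qty=4): fills=none; bids=[-] asks=[#4:4@97]
After op 7 [order #100] limit_sell(price=100, qty=5): fills=none; bids=[-] asks=[#4:4@97 #100:5@100]
After op 8 [order #101] limit_buy(price=105, qty=5): fills=#101x#4:4@97 #101x#100:1@100; bids=[-] asks=[#100:4@100]

Answer: 4@97,1@100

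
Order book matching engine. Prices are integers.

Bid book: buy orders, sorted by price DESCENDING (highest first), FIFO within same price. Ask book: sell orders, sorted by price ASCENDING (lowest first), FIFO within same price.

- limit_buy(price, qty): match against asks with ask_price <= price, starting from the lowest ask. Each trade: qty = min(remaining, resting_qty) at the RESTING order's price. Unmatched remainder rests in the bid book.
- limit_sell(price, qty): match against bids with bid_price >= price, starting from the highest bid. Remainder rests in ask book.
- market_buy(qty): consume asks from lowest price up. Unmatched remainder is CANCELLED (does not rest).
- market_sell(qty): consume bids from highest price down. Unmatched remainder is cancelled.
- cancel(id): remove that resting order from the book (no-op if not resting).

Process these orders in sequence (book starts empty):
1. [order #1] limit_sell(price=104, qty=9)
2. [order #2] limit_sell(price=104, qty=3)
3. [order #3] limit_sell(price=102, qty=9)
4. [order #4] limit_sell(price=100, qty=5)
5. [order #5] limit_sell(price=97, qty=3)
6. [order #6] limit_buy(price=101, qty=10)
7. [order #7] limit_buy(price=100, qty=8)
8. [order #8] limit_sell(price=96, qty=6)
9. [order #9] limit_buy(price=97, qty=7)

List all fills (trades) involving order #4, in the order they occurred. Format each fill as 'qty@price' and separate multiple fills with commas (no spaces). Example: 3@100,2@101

Answer: 5@100

Derivation:
After op 1 [order #1] limit_sell(price=104, qty=9): fills=none; bids=[-] asks=[#1:9@104]
After op 2 [order #2] limit_sell(price=104, qty=3): fills=none; bids=[-] asks=[#1:9@104 #2:3@104]
After op 3 [order #3] limit_sell(price=102, qty=9): fills=none; bids=[-] asks=[#3:9@102 #1:9@104 #2:3@104]
After op 4 [order #4] limit_sell(price=100, qty=5): fills=none; bids=[-] asks=[#4:5@100 #3:9@102 #1:9@104 #2:3@104]
After op 5 [order #5] limit_sell(price=97, qty=3): fills=none; bids=[-] asks=[#5:3@97 #4:5@100 #3:9@102 #1:9@104 #2:3@104]
After op 6 [order #6] limit_buy(price=101, qty=10): fills=#6x#5:3@97 #6x#4:5@100; bids=[#6:2@101] asks=[#3:9@102 #1:9@104 #2:3@104]
After op 7 [order #7] limit_buy(price=100, qty=8): fills=none; bids=[#6:2@101 #7:8@100] asks=[#3:9@102 #1:9@104 #2:3@104]
After op 8 [order #8] limit_sell(price=96, qty=6): fills=#6x#8:2@101 #7x#8:4@100; bids=[#7:4@100] asks=[#3:9@102 #1:9@104 #2:3@104]
After op 9 [order #9] limit_buy(price=97, qty=7): fills=none; bids=[#7:4@100 #9:7@97] asks=[#3:9@102 #1:9@104 #2:3@104]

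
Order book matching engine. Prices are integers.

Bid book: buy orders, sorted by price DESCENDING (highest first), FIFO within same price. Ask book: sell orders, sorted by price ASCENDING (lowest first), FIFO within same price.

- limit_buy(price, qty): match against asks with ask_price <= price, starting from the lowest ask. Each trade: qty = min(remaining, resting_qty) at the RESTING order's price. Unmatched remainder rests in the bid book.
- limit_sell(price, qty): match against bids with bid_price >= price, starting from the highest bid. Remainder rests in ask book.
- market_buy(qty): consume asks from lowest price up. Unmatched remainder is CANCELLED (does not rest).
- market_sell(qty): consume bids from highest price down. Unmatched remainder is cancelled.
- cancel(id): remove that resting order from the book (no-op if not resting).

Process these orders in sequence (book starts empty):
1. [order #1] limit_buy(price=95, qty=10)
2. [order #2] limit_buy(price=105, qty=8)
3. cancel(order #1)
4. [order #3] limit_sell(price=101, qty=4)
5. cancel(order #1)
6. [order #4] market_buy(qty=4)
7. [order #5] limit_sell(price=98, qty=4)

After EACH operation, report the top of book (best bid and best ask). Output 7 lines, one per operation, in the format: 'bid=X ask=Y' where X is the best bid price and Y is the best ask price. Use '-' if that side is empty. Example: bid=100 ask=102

Answer: bid=95 ask=-
bid=105 ask=-
bid=105 ask=-
bid=105 ask=-
bid=105 ask=-
bid=105 ask=-
bid=- ask=-

Derivation:
After op 1 [order #1] limit_buy(price=95, qty=10): fills=none; bids=[#1:10@95] asks=[-]
After op 2 [order #2] limit_buy(price=105, qty=8): fills=none; bids=[#2:8@105 #1:10@95] asks=[-]
After op 3 cancel(order #1): fills=none; bids=[#2:8@105] asks=[-]
After op 4 [order #3] limit_sell(price=101, qty=4): fills=#2x#3:4@105; bids=[#2:4@105] asks=[-]
After op 5 cancel(order #1): fills=none; bids=[#2:4@105] asks=[-]
After op 6 [order #4] market_buy(qty=4): fills=none; bids=[#2:4@105] asks=[-]
After op 7 [order #5] limit_sell(price=98, qty=4): fills=#2x#5:4@105; bids=[-] asks=[-]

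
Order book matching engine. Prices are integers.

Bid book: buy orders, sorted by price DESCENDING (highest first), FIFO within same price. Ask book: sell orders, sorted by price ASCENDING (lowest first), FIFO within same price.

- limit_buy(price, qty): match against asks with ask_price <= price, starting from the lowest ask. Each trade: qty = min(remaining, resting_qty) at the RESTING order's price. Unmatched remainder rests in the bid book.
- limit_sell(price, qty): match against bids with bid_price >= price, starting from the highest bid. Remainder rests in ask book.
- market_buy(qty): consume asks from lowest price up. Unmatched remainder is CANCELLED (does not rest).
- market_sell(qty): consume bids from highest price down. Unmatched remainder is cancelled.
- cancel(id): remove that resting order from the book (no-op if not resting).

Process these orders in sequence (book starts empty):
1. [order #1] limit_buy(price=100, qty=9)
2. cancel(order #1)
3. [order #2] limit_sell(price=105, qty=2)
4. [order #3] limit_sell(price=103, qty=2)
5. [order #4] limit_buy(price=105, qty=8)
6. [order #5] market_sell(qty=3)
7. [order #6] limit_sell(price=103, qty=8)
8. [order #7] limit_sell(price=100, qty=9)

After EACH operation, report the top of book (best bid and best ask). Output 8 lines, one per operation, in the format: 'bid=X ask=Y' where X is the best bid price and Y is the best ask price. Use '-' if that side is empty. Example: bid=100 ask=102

After op 1 [order #1] limit_buy(price=100, qty=9): fills=none; bids=[#1:9@100] asks=[-]
After op 2 cancel(order #1): fills=none; bids=[-] asks=[-]
After op 3 [order #2] limit_sell(price=105, qty=2): fills=none; bids=[-] asks=[#2:2@105]
After op 4 [order #3] limit_sell(price=103, qty=2): fills=none; bids=[-] asks=[#3:2@103 #2:2@105]
After op 5 [order #4] limit_buy(price=105, qty=8): fills=#4x#3:2@103 #4x#2:2@105; bids=[#4:4@105] asks=[-]
After op 6 [order #5] market_sell(qty=3): fills=#4x#5:3@105; bids=[#4:1@105] asks=[-]
After op 7 [order #6] limit_sell(price=103, qty=8): fills=#4x#6:1@105; bids=[-] asks=[#6:7@103]
After op 8 [order #7] limit_sell(price=100, qty=9): fills=none; bids=[-] asks=[#7:9@100 #6:7@103]

Answer: bid=100 ask=-
bid=- ask=-
bid=- ask=105
bid=- ask=103
bid=105 ask=-
bid=105 ask=-
bid=- ask=103
bid=- ask=100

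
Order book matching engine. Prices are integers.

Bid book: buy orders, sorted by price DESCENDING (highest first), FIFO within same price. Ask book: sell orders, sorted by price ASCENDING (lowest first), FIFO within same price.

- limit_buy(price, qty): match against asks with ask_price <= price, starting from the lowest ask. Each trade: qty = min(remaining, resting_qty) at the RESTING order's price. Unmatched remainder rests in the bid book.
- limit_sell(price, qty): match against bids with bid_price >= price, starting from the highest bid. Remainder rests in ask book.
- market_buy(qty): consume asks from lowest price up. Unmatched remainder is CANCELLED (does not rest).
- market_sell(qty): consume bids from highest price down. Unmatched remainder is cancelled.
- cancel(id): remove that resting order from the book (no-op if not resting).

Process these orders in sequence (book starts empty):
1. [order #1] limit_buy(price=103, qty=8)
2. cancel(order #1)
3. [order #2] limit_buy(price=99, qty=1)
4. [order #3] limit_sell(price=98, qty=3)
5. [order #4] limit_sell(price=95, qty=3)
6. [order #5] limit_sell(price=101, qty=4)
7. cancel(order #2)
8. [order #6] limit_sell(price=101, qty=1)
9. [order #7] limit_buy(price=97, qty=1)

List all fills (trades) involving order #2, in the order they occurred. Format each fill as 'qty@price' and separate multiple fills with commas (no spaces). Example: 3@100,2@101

After op 1 [order #1] limit_buy(price=103, qty=8): fills=none; bids=[#1:8@103] asks=[-]
After op 2 cancel(order #1): fills=none; bids=[-] asks=[-]
After op 3 [order #2] limit_buy(price=99, qty=1): fills=none; bids=[#2:1@99] asks=[-]
After op 4 [order #3] limit_sell(price=98, qty=3): fills=#2x#3:1@99; bids=[-] asks=[#3:2@98]
After op 5 [order #4] limit_sell(price=95, qty=3): fills=none; bids=[-] asks=[#4:3@95 #3:2@98]
After op 6 [order #5] limit_sell(price=101, qty=4): fills=none; bids=[-] asks=[#4:3@95 #3:2@98 #5:4@101]
After op 7 cancel(order #2): fills=none; bids=[-] asks=[#4:3@95 #3:2@98 #5:4@101]
After op 8 [order #6] limit_sell(price=101, qty=1): fills=none; bids=[-] asks=[#4:3@95 #3:2@98 #5:4@101 #6:1@101]
After op 9 [order #7] limit_buy(price=97, qty=1): fills=#7x#4:1@95; bids=[-] asks=[#4:2@95 #3:2@98 #5:4@101 #6:1@101]

Answer: 1@99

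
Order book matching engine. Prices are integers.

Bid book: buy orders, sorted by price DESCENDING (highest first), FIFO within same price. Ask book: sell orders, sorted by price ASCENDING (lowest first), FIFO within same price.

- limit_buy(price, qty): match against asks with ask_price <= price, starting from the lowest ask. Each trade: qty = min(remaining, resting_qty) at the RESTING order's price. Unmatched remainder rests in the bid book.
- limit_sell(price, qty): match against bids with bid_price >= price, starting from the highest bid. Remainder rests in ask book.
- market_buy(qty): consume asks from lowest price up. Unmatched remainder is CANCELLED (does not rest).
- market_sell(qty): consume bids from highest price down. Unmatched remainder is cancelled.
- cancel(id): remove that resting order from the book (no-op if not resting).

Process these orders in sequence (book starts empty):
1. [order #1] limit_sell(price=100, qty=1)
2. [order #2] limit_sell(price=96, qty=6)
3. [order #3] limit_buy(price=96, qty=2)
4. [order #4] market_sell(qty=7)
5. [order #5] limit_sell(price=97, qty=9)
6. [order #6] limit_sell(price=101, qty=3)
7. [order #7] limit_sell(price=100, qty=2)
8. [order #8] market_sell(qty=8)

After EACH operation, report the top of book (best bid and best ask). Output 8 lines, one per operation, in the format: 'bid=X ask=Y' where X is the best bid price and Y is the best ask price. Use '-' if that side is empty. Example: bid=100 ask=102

Answer: bid=- ask=100
bid=- ask=96
bid=- ask=96
bid=- ask=96
bid=- ask=96
bid=- ask=96
bid=- ask=96
bid=- ask=96

Derivation:
After op 1 [order #1] limit_sell(price=100, qty=1): fills=none; bids=[-] asks=[#1:1@100]
After op 2 [order #2] limit_sell(price=96, qty=6): fills=none; bids=[-] asks=[#2:6@96 #1:1@100]
After op 3 [order #3] limit_buy(price=96, qty=2): fills=#3x#2:2@96; bids=[-] asks=[#2:4@96 #1:1@100]
After op 4 [order #4] market_sell(qty=7): fills=none; bids=[-] asks=[#2:4@96 #1:1@100]
After op 5 [order #5] limit_sell(price=97, qty=9): fills=none; bids=[-] asks=[#2:4@96 #5:9@97 #1:1@100]
After op 6 [order #6] limit_sell(price=101, qty=3): fills=none; bids=[-] asks=[#2:4@96 #5:9@97 #1:1@100 #6:3@101]
After op 7 [order #7] limit_sell(price=100, qty=2): fills=none; bids=[-] asks=[#2:4@96 #5:9@97 #1:1@100 #7:2@100 #6:3@101]
After op 8 [order #8] market_sell(qty=8): fills=none; bids=[-] asks=[#2:4@96 #5:9@97 #1:1@100 #7:2@100 #6:3@101]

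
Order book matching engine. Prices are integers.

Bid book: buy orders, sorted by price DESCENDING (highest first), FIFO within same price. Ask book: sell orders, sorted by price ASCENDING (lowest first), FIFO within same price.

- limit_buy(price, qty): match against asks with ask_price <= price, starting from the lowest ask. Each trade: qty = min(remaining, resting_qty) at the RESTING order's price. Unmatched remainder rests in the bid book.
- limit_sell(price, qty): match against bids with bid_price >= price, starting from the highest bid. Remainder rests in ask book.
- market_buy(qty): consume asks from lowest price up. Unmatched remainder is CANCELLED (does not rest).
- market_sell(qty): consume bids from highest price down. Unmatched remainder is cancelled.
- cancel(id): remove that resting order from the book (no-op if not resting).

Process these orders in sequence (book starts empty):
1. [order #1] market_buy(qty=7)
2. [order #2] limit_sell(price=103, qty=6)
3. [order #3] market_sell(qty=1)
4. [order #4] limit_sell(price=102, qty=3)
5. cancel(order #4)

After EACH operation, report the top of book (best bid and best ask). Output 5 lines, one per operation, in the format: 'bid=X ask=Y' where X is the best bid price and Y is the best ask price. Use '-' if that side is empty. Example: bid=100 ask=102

After op 1 [order #1] market_buy(qty=7): fills=none; bids=[-] asks=[-]
After op 2 [order #2] limit_sell(price=103, qty=6): fills=none; bids=[-] asks=[#2:6@103]
After op 3 [order #3] market_sell(qty=1): fills=none; bids=[-] asks=[#2:6@103]
After op 4 [order #4] limit_sell(price=102, qty=3): fills=none; bids=[-] asks=[#4:3@102 #2:6@103]
After op 5 cancel(order #4): fills=none; bids=[-] asks=[#2:6@103]

Answer: bid=- ask=-
bid=- ask=103
bid=- ask=103
bid=- ask=102
bid=- ask=103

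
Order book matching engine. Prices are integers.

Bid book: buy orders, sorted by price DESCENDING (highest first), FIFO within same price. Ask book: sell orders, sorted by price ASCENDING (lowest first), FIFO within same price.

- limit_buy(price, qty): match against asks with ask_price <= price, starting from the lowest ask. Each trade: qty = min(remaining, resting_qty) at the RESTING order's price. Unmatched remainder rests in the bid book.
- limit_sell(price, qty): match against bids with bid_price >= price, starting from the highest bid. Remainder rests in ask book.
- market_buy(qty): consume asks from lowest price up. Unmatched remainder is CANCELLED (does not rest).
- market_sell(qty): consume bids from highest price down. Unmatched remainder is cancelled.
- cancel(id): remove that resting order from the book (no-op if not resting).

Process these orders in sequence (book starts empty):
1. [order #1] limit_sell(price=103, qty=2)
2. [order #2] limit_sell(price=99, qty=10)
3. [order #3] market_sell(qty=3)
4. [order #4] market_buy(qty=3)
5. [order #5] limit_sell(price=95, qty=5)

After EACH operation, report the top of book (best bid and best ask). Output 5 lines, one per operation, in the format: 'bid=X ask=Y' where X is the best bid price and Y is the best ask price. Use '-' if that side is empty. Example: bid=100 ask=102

After op 1 [order #1] limit_sell(price=103, qty=2): fills=none; bids=[-] asks=[#1:2@103]
After op 2 [order #2] limit_sell(price=99, qty=10): fills=none; bids=[-] asks=[#2:10@99 #1:2@103]
After op 3 [order #3] market_sell(qty=3): fills=none; bids=[-] asks=[#2:10@99 #1:2@103]
After op 4 [order #4] market_buy(qty=3): fills=#4x#2:3@99; bids=[-] asks=[#2:7@99 #1:2@103]
After op 5 [order #5] limit_sell(price=95, qty=5): fills=none; bids=[-] asks=[#5:5@95 #2:7@99 #1:2@103]

Answer: bid=- ask=103
bid=- ask=99
bid=- ask=99
bid=- ask=99
bid=- ask=95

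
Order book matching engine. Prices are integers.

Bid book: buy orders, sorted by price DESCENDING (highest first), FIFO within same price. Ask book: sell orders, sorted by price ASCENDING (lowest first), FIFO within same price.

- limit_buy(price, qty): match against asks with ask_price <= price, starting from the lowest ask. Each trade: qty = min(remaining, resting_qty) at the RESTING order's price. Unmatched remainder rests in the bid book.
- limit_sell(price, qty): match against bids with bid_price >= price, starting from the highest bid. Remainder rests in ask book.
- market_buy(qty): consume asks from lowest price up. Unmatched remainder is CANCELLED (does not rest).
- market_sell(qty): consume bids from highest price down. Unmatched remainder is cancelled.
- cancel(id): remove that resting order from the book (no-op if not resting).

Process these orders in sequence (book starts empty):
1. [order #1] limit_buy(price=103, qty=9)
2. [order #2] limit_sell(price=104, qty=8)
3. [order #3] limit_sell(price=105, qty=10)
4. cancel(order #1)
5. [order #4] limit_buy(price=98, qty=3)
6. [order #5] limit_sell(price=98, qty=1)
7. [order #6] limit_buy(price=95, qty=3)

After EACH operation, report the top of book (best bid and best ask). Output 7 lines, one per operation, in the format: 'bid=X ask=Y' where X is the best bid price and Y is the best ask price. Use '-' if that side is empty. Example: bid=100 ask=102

Answer: bid=103 ask=-
bid=103 ask=104
bid=103 ask=104
bid=- ask=104
bid=98 ask=104
bid=98 ask=104
bid=98 ask=104

Derivation:
After op 1 [order #1] limit_buy(price=103, qty=9): fills=none; bids=[#1:9@103] asks=[-]
After op 2 [order #2] limit_sell(price=104, qty=8): fills=none; bids=[#1:9@103] asks=[#2:8@104]
After op 3 [order #3] limit_sell(price=105, qty=10): fills=none; bids=[#1:9@103] asks=[#2:8@104 #3:10@105]
After op 4 cancel(order #1): fills=none; bids=[-] asks=[#2:8@104 #3:10@105]
After op 5 [order #4] limit_buy(price=98, qty=3): fills=none; bids=[#4:3@98] asks=[#2:8@104 #3:10@105]
After op 6 [order #5] limit_sell(price=98, qty=1): fills=#4x#5:1@98; bids=[#4:2@98] asks=[#2:8@104 #3:10@105]
After op 7 [order #6] limit_buy(price=95, qty=3): fills=none; bids=[#4:2@98 #6:3@95] asks=[#2:8@104 #3:10@105]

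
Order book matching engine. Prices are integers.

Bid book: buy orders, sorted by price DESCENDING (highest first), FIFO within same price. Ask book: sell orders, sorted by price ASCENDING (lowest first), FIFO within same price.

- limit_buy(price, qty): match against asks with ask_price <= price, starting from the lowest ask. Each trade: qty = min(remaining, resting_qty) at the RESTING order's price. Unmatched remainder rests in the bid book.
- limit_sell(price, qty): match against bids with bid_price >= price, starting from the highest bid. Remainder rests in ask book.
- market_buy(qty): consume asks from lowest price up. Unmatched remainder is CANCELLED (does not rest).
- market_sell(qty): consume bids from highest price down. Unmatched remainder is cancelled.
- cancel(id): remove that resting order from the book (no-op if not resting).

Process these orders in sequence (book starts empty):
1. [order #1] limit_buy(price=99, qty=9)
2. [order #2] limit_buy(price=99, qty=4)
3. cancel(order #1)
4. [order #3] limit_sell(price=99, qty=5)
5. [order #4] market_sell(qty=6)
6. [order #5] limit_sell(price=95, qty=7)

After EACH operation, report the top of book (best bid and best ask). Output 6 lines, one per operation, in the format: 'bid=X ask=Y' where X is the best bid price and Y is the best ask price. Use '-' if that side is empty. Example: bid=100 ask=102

Answer: bid=99 ask=-
bid=99 ask=-
bid=99 ask=-
bid=- ask=99
bid=- ask=99
bid=- ask=95

Derivation:
After op 1 [order #1] limit_buy(price=99, qty=9): fills=none; bids=[#1:9@99] asks=[-]
After op 2 [order #2] limit_buy(price=99, qty=4): fills=none; bids=[#1:9@99 #2:4@99] asks=[-]
After op 3 cancel(order #1): fills=none; bids=[#2:4@99] asks=[-]
After op 4 [order #3] limit_sell(price=99, qty=5): fills=#2x#3:4@99; bids=[-] asks=[#3:1@99]
After op 5 [order #4] market_sell(qty=6): fills=none; bids=[-] asks=[#3:1@99]
After op 6 [order #5] limit_sell(price=95, qty=7): fills=none; bids=[-] asks=[#5:7@95 #3:1@99]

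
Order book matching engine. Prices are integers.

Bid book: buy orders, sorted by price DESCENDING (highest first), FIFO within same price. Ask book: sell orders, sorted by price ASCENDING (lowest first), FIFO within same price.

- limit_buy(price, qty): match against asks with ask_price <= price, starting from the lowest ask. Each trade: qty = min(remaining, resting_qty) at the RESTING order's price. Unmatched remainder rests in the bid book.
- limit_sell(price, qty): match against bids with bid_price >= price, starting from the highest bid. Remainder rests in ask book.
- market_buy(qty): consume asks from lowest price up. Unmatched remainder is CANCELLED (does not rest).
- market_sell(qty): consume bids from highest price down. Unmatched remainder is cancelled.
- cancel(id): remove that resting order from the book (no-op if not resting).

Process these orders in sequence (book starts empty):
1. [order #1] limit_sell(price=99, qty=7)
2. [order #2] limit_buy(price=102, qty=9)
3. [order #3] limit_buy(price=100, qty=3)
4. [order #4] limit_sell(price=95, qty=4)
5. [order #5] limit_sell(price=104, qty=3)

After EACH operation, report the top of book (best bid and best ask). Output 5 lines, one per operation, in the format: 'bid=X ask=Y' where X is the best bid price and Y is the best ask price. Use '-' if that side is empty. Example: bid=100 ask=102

After op 1 [order #1] limit_sell(price=99, qty=7): fills=none; bids=[-] asks=[#1:7@99]
After op 2 [order #2] limit_buy(price=102, qty=9): fills=#2x#1:7@99; bids=[#2:2@102] asks=[-]
After op 3 [order #3] limit_buy(price=100, qty=3): fills=none; bids=[#2:2@102 #3:3@100] asks=[-]
After op 4 [order #4] limit_sell(price=95, qty=4): fills=#2x#4:2@102 #3x#4:2@100; bids=[#3:1@100] asks=[-]
After op 5 [order #5] limit_sell(price=104, qty=3): fills=none; bids=[#3:1@100] asks=[#5:3@104]

Answer: bid=- ask=99
bid=102 ask=-
bid=102 ask=-
bid=100 ask=-
bid=100 ask=104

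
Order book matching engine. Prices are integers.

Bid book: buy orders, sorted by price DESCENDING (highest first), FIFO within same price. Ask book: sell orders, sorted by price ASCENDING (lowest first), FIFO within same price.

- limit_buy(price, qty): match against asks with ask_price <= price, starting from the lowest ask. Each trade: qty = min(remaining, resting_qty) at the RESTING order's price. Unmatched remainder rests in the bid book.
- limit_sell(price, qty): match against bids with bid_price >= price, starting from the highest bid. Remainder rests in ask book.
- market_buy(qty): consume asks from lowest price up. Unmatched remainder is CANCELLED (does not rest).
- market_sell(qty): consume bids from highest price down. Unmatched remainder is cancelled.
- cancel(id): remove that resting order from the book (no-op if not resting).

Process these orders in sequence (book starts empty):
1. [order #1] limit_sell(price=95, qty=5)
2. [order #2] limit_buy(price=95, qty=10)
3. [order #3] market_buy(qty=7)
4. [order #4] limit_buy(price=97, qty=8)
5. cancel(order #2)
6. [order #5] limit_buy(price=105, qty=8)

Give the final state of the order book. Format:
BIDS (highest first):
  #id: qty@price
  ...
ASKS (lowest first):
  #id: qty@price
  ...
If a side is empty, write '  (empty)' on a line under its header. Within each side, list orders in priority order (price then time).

Answer: BIDS (highest first):
  #5: 8@105
  #4: 8@97
ASKS (lowest first):
  (empty)

Derivation:
After op 1 [order #1] limit_sell(price=95, qty=5): fills=none; bids=[-] asks=[#1:5@95]
After op 2 [order #2] limit_buy(price=95, qty=10): fills=#2x#1:5@95; bids=[#2:5@95] asks=[-]
After op 3 [order #3] market_buy(qty=7): fills=none; bids=[#2:5@95] asks=[-]
After op 4 [order #4] limit_buy(price=97, qty=8): fills=none; bids=[#4:8@97 #2:5@95] asks=[-]
After op 5 cancel(order #2): fills=none; bids=[#4:8@97] asks=[-]
After op 6 [order #5] limit_buy(price=105, qty=8): fills=none; bids=[#5:8@105 #4:8@97] asks=[-]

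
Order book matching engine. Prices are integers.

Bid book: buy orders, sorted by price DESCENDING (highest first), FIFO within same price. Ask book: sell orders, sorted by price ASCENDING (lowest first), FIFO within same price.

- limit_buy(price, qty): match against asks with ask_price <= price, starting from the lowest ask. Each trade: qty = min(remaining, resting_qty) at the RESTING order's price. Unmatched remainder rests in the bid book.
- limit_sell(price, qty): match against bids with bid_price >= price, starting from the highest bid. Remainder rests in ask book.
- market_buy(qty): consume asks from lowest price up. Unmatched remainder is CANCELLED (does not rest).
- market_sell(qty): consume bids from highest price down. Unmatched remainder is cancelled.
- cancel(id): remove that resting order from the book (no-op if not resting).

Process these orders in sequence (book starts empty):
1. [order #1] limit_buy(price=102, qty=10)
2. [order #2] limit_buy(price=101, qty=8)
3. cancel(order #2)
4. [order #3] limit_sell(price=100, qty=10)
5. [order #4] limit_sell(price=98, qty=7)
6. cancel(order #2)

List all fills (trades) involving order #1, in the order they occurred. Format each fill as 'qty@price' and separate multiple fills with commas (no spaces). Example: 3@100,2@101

After op 1 [order #1] limit_buy(price=102, qty=10): fills=none; bids=[#1:10@102] asks=[-]
After op 2 [order #2] limit_buy(price=101, qty=8): fills=none; bids=[#1:10@102 #2:8@101] asks=[-]
After op 3 cancel(order #2): fills=none; bids=[#1:10@102] asks=[-]
After op 4 [order #3] limit_sell(price=100, qty=10): fills=#1x#3:10@102; bids=[-] asks=[-]
After op 5 [order #4] limit_sell(price=98, qty=7): fills=none; bids=[-] asks=[#4:7@98]
After op 6 cancel(order #2): fills=none; bids=[-] asks=[#4:7@98]

Answer: 10@102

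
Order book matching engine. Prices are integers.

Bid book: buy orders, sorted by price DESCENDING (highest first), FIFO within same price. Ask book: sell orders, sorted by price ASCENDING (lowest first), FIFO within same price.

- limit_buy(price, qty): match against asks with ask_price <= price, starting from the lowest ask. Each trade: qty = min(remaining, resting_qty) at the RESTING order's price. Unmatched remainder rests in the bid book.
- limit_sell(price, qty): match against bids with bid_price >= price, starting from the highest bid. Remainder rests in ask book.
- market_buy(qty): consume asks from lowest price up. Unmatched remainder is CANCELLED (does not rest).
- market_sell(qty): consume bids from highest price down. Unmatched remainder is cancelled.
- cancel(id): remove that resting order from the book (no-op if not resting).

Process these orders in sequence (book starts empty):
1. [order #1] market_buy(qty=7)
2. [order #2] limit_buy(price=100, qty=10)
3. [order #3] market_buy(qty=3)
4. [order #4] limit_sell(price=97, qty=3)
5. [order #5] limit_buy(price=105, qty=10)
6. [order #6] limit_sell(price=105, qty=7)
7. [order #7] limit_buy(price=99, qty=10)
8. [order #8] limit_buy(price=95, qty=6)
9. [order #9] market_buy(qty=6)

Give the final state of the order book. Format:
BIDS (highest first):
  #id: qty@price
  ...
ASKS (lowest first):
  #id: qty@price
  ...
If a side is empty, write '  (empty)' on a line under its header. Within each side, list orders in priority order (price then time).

After op 1 [order #1] market_buy(qty=7): fills=none; bids=[-] asks=[-]
After op 2 [order #2] limit_buy(price=100, qty=10): fills=none; bids=[#2:10@100] asks=[-]
After op 3 [order #3] market_buy(qty=3): fills=none; bids=[#2:10@100] asks=[-]
After op 4 [order #4] limit_sell(price=97, qty=3): fills=#2x#4:3@100; bids=[#2:7@100] asks=[-]
After op 5 [order #5] limit_buy(price=105, qty=10): fills=none; bids=[#5:10@105 #2:7@100] asks=[-]
After op 6 [order #6] limit_sell(price=105, qty=7): fills=#5x#6:7@105; bids=[#5:3@105 #2:7@100] asks=[-]
After op 7 [order #7] limit_buy(price=99, qty=10): fills=none; bids=[#5:3@105 #2:7@100 #7:10@99] asks=[-]
After op 8 [order #8] limit_buy(price=95, qty=6): fills=none; bids=[#5:3@105 #2:7@100 #7:10@99 #8:6@95] asks=[-]
After op 9 [order #9] market_buy(qty=6): fills=none; bids=[#5:3@105 #2:7@100 #7:10@99 #8:6@95] asks=[-]

Answer: BIDS (highest first):
  #5: 3@105
  #2: 7@100
  #7: 10@99
  #8: 6@95
ASKS (lowest first):
  (empty)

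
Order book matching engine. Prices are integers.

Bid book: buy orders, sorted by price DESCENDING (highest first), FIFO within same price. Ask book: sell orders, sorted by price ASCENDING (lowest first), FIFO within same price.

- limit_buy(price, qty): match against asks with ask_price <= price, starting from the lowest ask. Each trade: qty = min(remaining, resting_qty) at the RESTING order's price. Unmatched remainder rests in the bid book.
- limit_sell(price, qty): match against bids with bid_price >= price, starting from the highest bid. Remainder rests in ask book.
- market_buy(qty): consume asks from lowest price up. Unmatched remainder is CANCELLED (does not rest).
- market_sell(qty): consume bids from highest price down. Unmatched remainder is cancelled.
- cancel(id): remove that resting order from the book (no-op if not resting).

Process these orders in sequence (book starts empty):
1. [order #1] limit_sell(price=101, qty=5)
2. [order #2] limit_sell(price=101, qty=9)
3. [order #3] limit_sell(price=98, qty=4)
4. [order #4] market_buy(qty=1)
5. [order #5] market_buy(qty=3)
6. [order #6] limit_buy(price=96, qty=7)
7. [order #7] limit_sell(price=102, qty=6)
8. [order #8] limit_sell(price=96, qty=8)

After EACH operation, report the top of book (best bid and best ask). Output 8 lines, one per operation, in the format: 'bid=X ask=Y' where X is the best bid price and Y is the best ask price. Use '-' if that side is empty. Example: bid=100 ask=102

After op 1 [order #1] limit_sell(price=101, qty=5): fills=none; bids=[-] asks=[#1:5@101]
After op 2 [order #2] limit_sell(price=101, qty=9): fills=none; bids=[-] asks=[#1:5@101 #2:9@101]
After op 3 [order #3] limit_sell(price=98, qty=4): fills=none; bids=[-] asks=[#3:4@98 #1:5@101 #2:9@101]
After op 4 [order #4] market_buy(qty=1): fills=#4x#3:1@98; bids=[-] asks=[#3:3@98 #1:5@101 #2:9@101]
After op 5 [order #5] market_buy(qty=3): fills=#5x#3:3@98; bids=[-] asks=[#1:5@101 #2:9@101]
After op 6 [order #6] limit_buy(price=96, qty=7): fills=none; bids=[#6:7@96] asks=[#1:5@101 #2:9@101]
After op 7 [order #7] limit_sell(price=102, qty=6): fills=none; bids=[#6:7@96] asks=[#1:5@101 #2:9@101 #7:6@102]
After op 8 [order #8] limit_sell(price=96, qty=8): fills=#6x#8:7@96; bids=[-] asks=[#8:1@96 #1:5@101 #2:9@101 #7:6@102]

Answer: bid=- ask=101
bid=- ask=101
bid=- ask=98
bid=- ask=98
bid=- ask=101
bid=96 ask=101
bid=96 ask=101
bid=- ask=96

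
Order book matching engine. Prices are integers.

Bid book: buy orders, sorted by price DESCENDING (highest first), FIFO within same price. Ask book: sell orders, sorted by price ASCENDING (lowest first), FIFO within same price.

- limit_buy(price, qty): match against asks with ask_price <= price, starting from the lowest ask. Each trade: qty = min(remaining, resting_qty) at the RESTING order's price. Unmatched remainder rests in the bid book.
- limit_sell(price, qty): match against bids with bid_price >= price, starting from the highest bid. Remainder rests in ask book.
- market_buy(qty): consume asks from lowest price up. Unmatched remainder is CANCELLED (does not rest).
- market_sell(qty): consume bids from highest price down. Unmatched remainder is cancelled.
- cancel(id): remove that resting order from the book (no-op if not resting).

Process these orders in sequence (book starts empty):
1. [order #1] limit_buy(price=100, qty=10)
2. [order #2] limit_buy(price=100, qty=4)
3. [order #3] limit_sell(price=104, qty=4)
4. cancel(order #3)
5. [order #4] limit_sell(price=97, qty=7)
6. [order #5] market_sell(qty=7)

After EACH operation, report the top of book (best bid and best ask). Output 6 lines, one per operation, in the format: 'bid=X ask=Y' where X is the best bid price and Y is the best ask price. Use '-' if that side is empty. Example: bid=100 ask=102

After op 1 [order #1] limit_buy(price=100, qty=10): fills=none; bids=[#1:10@100] asks=[-]
After op 2 [order #2] limit_buy(price=100, qty=4): fills=none; bids=[#1:10@100 #2:4@100] asks=[-]
After op 3 [order #3] limit_sell(price=104, qty=4): fills=none; bids=[#1:10@100 #2:4@100] asks=[#3:4@104]
After op 4 cancel(order #3): fills=none; bids=[#1:10@100 #2:4@100] asks=[-]
After op 5 [order #4] limit_sell(price=97, qty=7): fills=#1x#4:7@100; bids=[#1:3@100 #2:4@100] asks=[-]
After op 6 [order #5] market_sell(qty=7): fills=#1x#5:3@100 #2x#5:4@100; bids=[-] asks=[-]

Answer: bid=100 ask=-
bid=100 ask=-
bid=100 ask=104
bid=100 ask=-
bid=100 ask=-
bid=- ask=-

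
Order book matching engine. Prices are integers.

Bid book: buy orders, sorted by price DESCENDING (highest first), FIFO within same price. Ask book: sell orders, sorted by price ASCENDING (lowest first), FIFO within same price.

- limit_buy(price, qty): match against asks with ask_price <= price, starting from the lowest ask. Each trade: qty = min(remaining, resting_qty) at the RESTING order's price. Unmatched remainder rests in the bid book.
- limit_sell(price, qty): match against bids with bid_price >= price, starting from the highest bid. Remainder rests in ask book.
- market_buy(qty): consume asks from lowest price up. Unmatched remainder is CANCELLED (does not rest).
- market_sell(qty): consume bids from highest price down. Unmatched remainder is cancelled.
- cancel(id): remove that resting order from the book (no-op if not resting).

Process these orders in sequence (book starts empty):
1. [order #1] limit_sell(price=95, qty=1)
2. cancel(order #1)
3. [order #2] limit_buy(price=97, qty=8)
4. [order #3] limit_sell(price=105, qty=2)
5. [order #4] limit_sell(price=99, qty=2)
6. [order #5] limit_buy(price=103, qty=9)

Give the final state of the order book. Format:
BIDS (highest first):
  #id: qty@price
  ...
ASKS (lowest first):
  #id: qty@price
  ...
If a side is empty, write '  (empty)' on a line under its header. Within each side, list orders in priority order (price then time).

After op 1 [order #1] limit_sell(price=95, qty=1): fills=none; bids=[-] asks=[#1:1@95]
After op 2 cancel(order #1): fills=none; bids=[-] asks=[-]
After op 3 [order #2] limit_buy(price=97, qty=8): fills=none; bids=[#2:8@97] asks=[-]
After op 4 [order #3] limit_sell(price=105, qty=2): fills=none; bids=[#2:8@97] asks=[#3:2@105]
After op 5 [order #4] limit_sell(price=99, qty=2): fills=none; bids=[#2:8@97] asks=[#4:2@99 #3:2@105]
After op 6 [order #5] limit_buy(price=103, qty=9): fills=#5x#4:2@99; bids=[#5:7@103 #2:8@97] asks=[#3:2@105]

Answer: BIDS (highest first):
  #5: 7@103
  #2: 8@97
ASKS (lowest first):
  #3: 2@105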